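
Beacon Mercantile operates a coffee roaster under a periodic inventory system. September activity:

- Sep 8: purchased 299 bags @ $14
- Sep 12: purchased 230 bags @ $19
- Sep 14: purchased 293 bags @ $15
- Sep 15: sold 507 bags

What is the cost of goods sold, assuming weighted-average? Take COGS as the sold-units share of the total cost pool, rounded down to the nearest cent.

COGS = $7,988.02

Sep 15, sell 507: 507/822 × $12,951.00 → $7,988.02
Ending inventory (cost pool remaining) = $4,962.98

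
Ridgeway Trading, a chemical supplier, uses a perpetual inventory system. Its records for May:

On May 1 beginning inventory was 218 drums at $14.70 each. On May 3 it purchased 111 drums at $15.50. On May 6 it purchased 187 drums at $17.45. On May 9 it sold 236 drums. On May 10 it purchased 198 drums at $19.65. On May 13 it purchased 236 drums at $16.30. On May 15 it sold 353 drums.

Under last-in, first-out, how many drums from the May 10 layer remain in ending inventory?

81

May 9, 236 sold [LIFO — newest first]: 187 @ $17.45 + 49 @ $15.50 = $4,022.65
May 15, 353 sold [LIFO — newest first]: 236 @ $16.30 + 117 @ $19.65 = $6,145.85
Total COGS = $4,022.65 + $6,145.85 = $10,168.50
Ending inventory: 218 @ $14.70 + 62 @ $15.50 + 81 @ $19.65 = $5,757.25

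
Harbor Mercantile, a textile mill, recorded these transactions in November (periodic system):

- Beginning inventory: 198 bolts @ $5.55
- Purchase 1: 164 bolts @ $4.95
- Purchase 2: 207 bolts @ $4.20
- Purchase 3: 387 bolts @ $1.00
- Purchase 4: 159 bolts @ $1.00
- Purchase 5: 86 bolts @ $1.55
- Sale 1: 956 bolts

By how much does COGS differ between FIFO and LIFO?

FIFO COGS: 198 @ $5.55 + 164 @ $4.95 + 207 @ $4.20 + 387 @ $1.00 = $3,167.10
LIFO COGS: 86 @ $1.55 + 159 @ $1.00 + 387 @ $1.00 + 207 @ $4.20 + 117 @ $4.95 = $2,127.85
Difference = |$3,167.10 − $2,127.85| = $1,039.25

$1,039.25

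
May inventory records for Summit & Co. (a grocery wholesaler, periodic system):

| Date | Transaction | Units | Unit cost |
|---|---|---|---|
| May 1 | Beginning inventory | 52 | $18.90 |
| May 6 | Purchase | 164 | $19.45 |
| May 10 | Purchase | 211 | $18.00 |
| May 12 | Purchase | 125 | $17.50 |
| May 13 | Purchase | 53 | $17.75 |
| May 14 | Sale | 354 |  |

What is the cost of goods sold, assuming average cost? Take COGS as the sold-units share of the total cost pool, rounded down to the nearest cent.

May 14, sell 354: 354/605 × $11,098.85 → $6,494.20
Ending inventory (cost pool remaining) = $4,604.65

COGS = $6,494.20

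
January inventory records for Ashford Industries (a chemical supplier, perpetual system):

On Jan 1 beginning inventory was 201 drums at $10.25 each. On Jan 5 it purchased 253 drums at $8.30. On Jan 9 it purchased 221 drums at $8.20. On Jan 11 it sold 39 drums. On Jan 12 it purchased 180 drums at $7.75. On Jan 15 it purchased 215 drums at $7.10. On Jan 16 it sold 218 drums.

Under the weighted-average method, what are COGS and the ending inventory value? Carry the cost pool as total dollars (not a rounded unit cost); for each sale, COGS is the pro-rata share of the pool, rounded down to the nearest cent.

COGS = $2,152.66; ending inventory = $6,741.19

After Jan 1: 201 on hand, pool $2,060.25 (≈ $10.2500 each)
After Jan 5: 454 on hand, pool $4,160.15 (≈ $9.1633 each)
After Jan 9: 675 on hand, pool $5,972.35 (≈ $8.8479 each)
Jan 11, sell 39: 39/675 × $5,972.35 → $345.06
After Jan 12: 816 on hand, pool $7,022.29 (≈ $8.6057 each)
After Jan 15: 1031 on hand, pool $8,548.79 (≈ $8.2917 each)
Jan 16, sell 218: 218/1031 × $8,548.79 → $1,807.60
Total COGS = $345.06 + $1,807.60 = $2,152.66
Ending inventory (cost pool remaining) = $6,741.19
Check: goods available $8,893.85 = COGS $2,152.66 + ending $6,741.19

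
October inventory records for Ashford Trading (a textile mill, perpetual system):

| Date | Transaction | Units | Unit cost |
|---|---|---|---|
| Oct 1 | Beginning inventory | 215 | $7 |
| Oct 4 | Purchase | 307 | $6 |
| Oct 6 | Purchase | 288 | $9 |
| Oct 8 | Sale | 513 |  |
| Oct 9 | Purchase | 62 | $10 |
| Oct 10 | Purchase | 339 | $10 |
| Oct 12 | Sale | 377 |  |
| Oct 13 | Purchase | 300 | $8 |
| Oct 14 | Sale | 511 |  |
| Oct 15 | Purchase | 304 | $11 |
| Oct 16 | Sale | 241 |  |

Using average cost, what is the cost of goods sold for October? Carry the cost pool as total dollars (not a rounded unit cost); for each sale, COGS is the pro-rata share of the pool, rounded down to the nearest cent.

After Oct 1: 215 on hand, pool $1,505.00 (≈ $7.0000 each)
After Oct 4: 522 on hand, pool $3,347.00 (≈ $6.4119 each)
After Oct 6: 810 on hand, pool $5,939.00 (≈ $7.3321 each)
Oct 8, sell 513: 513/810 × $5,939.00 → $3,761.36
After Oct 9: 359 on hand, pool $2,797.64 (≈ $7.7929 each)
After Oct 10: 698 on hand, pool $6,187.64 (≈ $8.8648 each)
Oct 12, sell 377: 377/698 × $6,187.64 → $3,342.03
After Oct 13: 621 on hand, pool $5,245.61 (≈ $8.4470 each)
Oct 14, sell 511: 511/621 × $5,245.61 → $4,316.43
After Oct 15: 414 on hand, pool $4,273.18 (≈ $10.3217 each)
Oct 16, sell 241: 241/414 × $4,273.18 → $2,487.52
Total COGS = $3,761.36 + $3,342.03 + $4,316.43 + $2,487.52 = $13,907.34
Ending inventory (cost pool remaining) = $1,785.66

COGS = $13,907.34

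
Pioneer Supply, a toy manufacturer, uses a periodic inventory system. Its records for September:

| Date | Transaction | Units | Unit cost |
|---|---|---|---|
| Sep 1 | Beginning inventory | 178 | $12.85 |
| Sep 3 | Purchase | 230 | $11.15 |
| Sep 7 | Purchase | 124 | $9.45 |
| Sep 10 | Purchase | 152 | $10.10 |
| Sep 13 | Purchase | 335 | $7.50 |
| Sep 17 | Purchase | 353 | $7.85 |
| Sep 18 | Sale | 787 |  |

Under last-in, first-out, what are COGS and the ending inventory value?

COGS = $6,283.45; ending inventory = $6,558.90

Sep 18, 787 sold [LIFO — newest first]: 353 @ $7.85 + 335 @ $7.50 + 99 @ $10.10 = $6,283.45
Ending inventory: 178 @ $12.85 + 230 @ $11.15 + 124 @ $9.45 + 53 @ $10.10 = $6,558.90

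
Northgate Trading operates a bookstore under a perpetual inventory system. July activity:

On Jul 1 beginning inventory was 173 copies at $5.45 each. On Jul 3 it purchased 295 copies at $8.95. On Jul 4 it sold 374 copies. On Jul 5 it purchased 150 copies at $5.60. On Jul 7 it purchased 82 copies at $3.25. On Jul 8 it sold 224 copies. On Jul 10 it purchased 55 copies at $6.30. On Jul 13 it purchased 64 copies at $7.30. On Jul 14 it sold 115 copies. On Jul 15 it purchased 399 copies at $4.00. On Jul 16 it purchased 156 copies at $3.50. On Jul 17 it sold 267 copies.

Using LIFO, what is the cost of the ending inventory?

Ending inventory = $1,734.30

Jul 4, 374 sold [LIFO — newest first]: 295 @ $8.95 + 79 @ $5.45 = $3,070.80
Jul 8, 224 sold [LIFO — newest first]: 82 @ $3.25 + 142 @ $5.60 = $1,061.70
Jul 14, 115 sold [LIFO — newest first]: 64 @ $7.30 + 51 @ $6.30 = $788.50
Jul 17, 267 sold [LIFO — newest first]: 156 @ $3.50 + 111 @ $4.00 = $990.00
Total COGS = $3,070.80 + $1,061.70 + $788.50 + $990.00 = $5,911.00
Ending inventory: 94 @ $5.45 + 8 @ $5.60 + 4 @ $6.30 + 288 @ $4.00 = $1,734.30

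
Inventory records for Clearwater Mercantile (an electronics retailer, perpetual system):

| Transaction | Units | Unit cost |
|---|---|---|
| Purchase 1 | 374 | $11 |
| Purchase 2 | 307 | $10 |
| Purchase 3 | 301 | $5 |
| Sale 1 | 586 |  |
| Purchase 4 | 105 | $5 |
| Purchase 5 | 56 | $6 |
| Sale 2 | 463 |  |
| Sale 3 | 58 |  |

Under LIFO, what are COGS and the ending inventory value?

Sale 1 (586) [LIFO — newest first]: 301 @ $5 + 285 @ $10 = $4,355
Sale 2 (463) [LIFO — newest first]: 56 @ $6 + 105 @ $5 + 22 @ $10 + 280 @ $11 = $4,161
Sale 3 (58) [LIFO — newest first]: 58 @ $11 = $638
Total COGS = $4,355 + $4,161 + $638 = $9,154
Ending inventory: 36 @ $11 = $396
Check: goods available $9,550 = COGS $9,154 + ending $396

COGS = $9,154; ending inventory = $396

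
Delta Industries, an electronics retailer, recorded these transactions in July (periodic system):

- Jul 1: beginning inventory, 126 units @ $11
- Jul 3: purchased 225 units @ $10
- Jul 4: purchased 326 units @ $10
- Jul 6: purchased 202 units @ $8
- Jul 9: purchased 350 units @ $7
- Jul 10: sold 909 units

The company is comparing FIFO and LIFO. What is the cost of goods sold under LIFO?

COGS = $7,636

FIFO COGS: 126 @ $11 + 225 @ $10 + 326 @ $10 + 202 @ $8 + 30 @ $7 = $8,722
LIFO COGS: 350 @ $7 + 202 @ $8 + 326 @ $10 + 31 @ $10 = $7,636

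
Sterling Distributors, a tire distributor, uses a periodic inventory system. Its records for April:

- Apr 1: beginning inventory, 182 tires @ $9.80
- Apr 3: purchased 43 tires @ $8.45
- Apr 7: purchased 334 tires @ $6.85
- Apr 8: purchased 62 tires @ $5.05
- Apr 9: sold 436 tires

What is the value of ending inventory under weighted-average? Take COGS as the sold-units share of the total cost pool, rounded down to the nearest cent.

Apr 9, sell 436: 436/621 × $4,747.95 → $3,333.50
Ending inventory (cost pool remaining) = $1,414.45

Ending inventory = $1,414.45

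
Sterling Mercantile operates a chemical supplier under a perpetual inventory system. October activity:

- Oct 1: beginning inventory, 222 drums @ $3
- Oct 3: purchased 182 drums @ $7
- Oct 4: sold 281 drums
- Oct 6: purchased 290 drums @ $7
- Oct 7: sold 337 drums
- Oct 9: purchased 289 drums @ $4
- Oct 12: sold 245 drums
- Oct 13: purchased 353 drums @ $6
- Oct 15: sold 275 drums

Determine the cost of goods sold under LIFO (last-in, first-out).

COGS = $6,372

Oct 4, 281 sold [LIFO — newest first]: 182 @ $7 + 99 @ $3 = $1,571
Oct 7, 337 sold [LIFO — newest first]: 290 @ $7 + 47 @ $3 = $2,171
Oct 12, 245 sold [LIFO — newest first]: 245 @ $4 = $980
Oct 15, 275 sold [LIFO — newest first]: 275 @ $6 = $1,650
Total COGS = $1,571 + $2,171 + $980 + $1,650 = $6,372
Ending inventory: 76 @ $3 + 44 @ $4 + 78 @ $6 = $872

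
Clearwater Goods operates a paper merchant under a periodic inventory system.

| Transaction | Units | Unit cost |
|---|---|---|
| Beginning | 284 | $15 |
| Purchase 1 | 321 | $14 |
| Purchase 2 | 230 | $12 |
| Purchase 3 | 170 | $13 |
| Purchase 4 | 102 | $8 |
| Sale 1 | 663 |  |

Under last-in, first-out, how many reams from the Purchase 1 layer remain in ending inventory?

Sale 1 (663) [LIFO — newest first]: 102 @ $8 + 170 @ $13 + 230 @ $12 + 161 @ $14 = $8,040
Ending inventory: 284 @ $15 + 160 @ $14 = $6,500

160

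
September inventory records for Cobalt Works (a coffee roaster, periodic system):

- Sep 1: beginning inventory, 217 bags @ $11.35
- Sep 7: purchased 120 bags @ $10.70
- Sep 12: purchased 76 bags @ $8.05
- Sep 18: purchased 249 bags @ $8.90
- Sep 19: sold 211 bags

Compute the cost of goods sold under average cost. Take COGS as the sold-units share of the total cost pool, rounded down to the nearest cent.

COGS = $2,095.60

Sep 19, sell 211: 211/662 × $6,574.85 → $2,095.60
Ending inventory (cost pool remaining) = $4,479.25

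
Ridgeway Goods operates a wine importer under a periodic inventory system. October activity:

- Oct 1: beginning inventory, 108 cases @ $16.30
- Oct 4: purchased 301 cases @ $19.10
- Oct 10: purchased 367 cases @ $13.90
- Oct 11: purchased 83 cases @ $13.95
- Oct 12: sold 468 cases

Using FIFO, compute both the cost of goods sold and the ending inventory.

Oct 12, 468 sold [FIFO — oldest first]: 108 @ $16.30 + 301 @ $19.10 + 59 @ $13.90 = $8,329.60
Ending inventory: 308 @ $13.90 + 83 @ $13.95 = $5,439.05
Check: goods available $13,768.65 = COGS $8,329.60 + ending $5,439.05

COGS = $8,329.60; ending inventory = $5,439.05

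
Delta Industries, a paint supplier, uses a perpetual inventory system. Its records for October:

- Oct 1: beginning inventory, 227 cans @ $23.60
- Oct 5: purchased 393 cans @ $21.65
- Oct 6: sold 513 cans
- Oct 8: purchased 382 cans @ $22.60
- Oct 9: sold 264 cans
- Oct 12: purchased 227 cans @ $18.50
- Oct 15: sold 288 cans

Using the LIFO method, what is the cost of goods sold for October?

Oct 6, 513 sold [LIFO — newest first]: 393 @ $21.65 + 120 @ $23.60 = $11,340.45
Oct 9, 264 sold [LIFO — newest first]: 264 @ $22.60 = $5,966.40
Oct 15, 288 sold [LIFO — newest first]: 227 @ $18.50 + 61 @ $22.60 = $5,578.10
Total COGS = $11,340.45 + $5,966.40 + $5,578.10 = $22,884.95
Ending inventory: 107 @ $23.60 + 57 @ $22.60 = $3,813.40

COGS = $22,884.95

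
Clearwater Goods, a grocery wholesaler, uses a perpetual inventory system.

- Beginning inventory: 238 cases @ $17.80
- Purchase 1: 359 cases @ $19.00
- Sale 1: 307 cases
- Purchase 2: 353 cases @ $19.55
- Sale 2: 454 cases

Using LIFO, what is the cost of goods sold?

Sale 1 (307) [LIFO — newest first]: 307 @ $19.00 = $5,833.00
Sale 2 (454) [LIFO — newest first]: 353 @ $19.55 + 52 @ $19.00 + 49 @ $17.80 = $8,761.35
Total COGS = $5,833.00 + $8,761.35 = $14,594.35
Ending inventory: 189 @ $17.80 = $3,364.20
Check: goods available $17,958.55 = COGS $14,594.35 + ending $3,364.20

COGS = $14,594.35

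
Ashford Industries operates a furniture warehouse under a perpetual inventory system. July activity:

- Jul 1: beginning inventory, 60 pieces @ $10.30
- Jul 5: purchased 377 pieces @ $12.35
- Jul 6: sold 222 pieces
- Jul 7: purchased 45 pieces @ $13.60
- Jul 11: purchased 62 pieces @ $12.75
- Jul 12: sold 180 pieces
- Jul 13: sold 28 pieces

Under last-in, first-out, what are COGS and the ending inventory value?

COGS = $5,391.55; ending inventory = $1,284.90

Jul 6, 222 sold [LIFO — newest first]: 222 @ $12.35 = $2,741.70
Jul 12, 180 sold [LIFO — newest first]: 62 @ $12.75 + 45 @ $13.60 + 73 @ $12.35 = $2,304.05
Jul 13, 28 sold [LIFO — newest first]: 28 @ $12.35 = $345.80
Total COGS = $2,741.70 + $2,304.05 + $345.80 = $5,391.55
Ending inventory: 60 @ $10.30 + 54 @ $12.35 = $1,284.90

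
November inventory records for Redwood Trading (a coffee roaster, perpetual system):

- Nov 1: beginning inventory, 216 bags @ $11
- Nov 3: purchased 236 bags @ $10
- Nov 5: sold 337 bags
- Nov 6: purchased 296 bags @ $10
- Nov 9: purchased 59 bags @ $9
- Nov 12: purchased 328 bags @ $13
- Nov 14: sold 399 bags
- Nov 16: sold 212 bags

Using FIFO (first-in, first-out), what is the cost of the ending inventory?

Ending inventory = $2,431

Nov 5, 337 sold [FIFO — oldest first]: 216 @ $11 + 121 @ $10 = $3,586
Nov 14, 399 sold [FIFO — oldest first]: 115 @ $10 + 284 @ $10 = $3,990
Nov 16, 212 sold [FIFO — oldest first]: 12 @ $10 + 59 @ $9 + 141 @ $13 = $2,484
Total COGS = $3,586 + $3,990 + $2,484 = $10,060
Ending inventory: 187 @ $13 = $2,431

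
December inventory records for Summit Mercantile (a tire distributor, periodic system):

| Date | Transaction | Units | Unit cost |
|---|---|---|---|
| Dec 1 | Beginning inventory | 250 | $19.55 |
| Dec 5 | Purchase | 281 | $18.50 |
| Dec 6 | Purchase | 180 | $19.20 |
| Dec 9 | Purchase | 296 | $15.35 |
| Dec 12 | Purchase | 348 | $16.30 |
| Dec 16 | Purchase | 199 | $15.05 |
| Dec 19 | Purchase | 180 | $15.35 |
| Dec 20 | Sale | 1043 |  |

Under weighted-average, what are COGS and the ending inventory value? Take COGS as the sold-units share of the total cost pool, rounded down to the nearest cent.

COGS = $17,753.82; ending inventory = $11,762.13

Dec 20, sell 1043: 1043/1734 × $29,515.95 → $17,753.82
Ending inventory (cost pool remaining) = $11,762.13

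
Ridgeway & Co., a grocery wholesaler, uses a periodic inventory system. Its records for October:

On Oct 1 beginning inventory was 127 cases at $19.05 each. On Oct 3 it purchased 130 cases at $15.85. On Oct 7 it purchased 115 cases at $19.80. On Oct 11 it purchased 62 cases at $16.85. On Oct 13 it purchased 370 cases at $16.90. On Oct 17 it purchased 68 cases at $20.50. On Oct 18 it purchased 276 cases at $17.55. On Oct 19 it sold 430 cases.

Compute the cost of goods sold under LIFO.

COGS = $7,691.20

Oct 19, 430 sold [LIFO — newest first]: 276 @ $17.55 + 68 @ $20.50 + 86 @ $16.90 = $7,691.20
Ending inventory: 127 @ $19.05 + 130 @ $15.85 + 115 @ $19.80 + 62 @ $16.85 + 284 @ $16.90 = $12,601.15
Check: goods available $20,292.35 = COGS $7,691.20 + ending $12,601.15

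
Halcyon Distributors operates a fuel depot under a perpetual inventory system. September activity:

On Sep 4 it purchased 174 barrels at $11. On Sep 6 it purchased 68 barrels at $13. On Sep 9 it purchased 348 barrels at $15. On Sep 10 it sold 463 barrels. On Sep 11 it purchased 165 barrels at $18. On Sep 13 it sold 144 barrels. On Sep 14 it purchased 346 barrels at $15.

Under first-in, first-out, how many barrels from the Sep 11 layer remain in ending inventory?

148

Sep 10, 463 sold [FIFO — oldest first]: 174 @ $11 + 68 @ $13 + 221 @ $15 = $6,113
Sep 13, 144 sold [FIFO — oldest first]: 127 @ $15 + 17 @ $18 = $2,211
Total COGS = $6,113 + $2,211 = $8,324
Ending inventory: 148 @ $18 + 346 @ $15 = $7,854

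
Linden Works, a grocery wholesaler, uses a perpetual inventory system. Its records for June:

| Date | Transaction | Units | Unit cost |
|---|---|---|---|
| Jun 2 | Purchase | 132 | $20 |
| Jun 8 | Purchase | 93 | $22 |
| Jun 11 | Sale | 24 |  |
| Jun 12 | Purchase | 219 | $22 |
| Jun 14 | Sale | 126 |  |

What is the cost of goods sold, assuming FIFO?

Jun 11, 24 sold [FIFO — oldest first]: 24 @ $20 = $480
Jun 14, 126 sold [FIFO — oldest first]: 108 @ $20 + 18 @ $22 = $2,556
Total COGS = $480 + $2,556 = $3,036
Ending inventory: 75 @ $22 + 219 @ $22 = $6,468

COGS = $3,036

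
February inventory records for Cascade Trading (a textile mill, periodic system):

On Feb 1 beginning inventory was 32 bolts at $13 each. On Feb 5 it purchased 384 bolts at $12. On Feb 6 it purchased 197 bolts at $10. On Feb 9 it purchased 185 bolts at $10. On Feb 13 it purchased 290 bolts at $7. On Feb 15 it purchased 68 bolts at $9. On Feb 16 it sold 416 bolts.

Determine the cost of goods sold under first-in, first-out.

Feb 16, 416 sold [FIFO — oldest first]: 32 @ $13 + 384 @ $12 = $5,024
Ending inventory: 197 @ $10 + 185 @ $10 + 290 @ $7 + 68 @ $9 = $6,462

COGS = $5,024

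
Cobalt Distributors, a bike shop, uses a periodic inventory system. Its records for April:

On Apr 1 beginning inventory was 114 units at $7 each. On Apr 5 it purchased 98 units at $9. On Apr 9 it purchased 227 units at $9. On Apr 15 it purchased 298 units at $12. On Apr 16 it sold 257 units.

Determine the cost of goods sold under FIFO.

Apr 16, 257 sold [FIFO — oldest first]: 114 @ $7 + 98 @ $9 + 45 @ $9 = $2,085
Ending inventory: 182 @ $9 + 298 @ $12 = $5,214

COGS = $2,085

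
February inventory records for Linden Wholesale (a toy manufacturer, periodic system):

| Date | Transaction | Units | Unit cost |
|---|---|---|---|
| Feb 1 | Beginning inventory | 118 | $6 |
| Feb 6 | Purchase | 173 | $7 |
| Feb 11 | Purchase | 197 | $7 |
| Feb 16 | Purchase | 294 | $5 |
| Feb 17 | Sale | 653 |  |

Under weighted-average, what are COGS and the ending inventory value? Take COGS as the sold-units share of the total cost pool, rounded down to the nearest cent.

Feb 17, sell 653: 653/782 × $4,768.00 → $3,981.46
Ending inventory (cost pool remaining) = $786.54

COGS = $3,981.46; ending inventory = $786.54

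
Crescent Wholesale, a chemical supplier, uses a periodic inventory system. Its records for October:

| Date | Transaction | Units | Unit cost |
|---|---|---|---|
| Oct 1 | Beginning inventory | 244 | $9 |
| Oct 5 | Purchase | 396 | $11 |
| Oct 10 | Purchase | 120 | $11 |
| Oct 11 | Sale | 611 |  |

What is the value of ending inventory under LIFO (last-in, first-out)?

Ending inventory = $1,341

Oct 11, 611 sold [LIFO — newest first]: 120 @ $11 + 396 @ $11 + 95 @ $9 = $6,531
Ending inventory: 149 @ $9 = $1,341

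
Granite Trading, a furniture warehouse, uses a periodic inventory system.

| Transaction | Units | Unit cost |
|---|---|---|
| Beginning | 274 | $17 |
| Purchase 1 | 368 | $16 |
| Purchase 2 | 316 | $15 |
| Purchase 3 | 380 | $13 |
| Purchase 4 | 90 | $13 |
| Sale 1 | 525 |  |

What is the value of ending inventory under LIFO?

Ending inventory = $14,461

Sale 1 (525) [LIFO — newest first]: 90 @ $13 + 380 @ $13 + 55 @ $15 = $6,935
Ending inventory: 274 @ $17 + 368 @ $16 + 261 @ $15 = $14,461
Check: goods available $21,396 = COGS $6,935 + ending $14,461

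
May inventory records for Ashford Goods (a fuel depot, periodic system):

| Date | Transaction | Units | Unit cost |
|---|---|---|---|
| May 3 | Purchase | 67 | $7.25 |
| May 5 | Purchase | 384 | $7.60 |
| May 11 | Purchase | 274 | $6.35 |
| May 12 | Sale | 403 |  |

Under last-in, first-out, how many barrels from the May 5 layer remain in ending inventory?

May 12, 403 sold [LIFO — newest first]: 274 @ $6.35 + 129 @ $7.60 = $2,720.30
Ending inventory: 67 @ $7.25 + 255 @ $7.60 = $2,423.75

255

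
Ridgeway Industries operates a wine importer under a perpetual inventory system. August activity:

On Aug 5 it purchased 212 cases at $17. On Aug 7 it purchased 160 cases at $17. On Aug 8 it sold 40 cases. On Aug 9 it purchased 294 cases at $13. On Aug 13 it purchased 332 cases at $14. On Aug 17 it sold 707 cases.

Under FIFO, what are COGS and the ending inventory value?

COGS = $11,280; ending inventory = $3,514

Aug 8, 40 sold [FIFO — oldest first]: 40 @ $17 = $680
Aug 17, 707 sold [FIFO — oldest first]: 172 @ $17 + 160 @ $17 + 294 @ $13 + 81 @ $14 = $10,600
Total COGS = $680 + $10,600 = $11,280
Ending inventory: 251 @ $14 = $3,514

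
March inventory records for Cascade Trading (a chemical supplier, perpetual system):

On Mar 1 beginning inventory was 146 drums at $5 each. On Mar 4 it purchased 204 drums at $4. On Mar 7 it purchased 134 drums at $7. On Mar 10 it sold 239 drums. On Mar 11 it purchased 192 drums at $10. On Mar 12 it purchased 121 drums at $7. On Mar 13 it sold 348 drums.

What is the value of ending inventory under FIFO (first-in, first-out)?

Ending inventory = $1,737

Mar 10, 239 sold [FIFO — oldest first]: 146 @ $5 + 93 @ $4 = $1,102
Mar 13, 348 sold [FIFO — oldest first]: 111 @ $4 + 134 @ $7 + 103 @ $10 = $2,412
Total COGS = $1,102 + $2,412 = $3,514
Ending inventory: 89 @ $10 + 121 @ $7 = $1,737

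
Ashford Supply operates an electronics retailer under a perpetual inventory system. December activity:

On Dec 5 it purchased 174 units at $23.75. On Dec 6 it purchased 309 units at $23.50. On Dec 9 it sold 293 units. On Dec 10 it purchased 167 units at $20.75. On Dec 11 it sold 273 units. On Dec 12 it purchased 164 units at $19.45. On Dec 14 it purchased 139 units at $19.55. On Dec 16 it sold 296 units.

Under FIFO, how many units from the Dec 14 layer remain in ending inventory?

91

Dec 9, 293 sold [FIFO — oldest first]: 174 @ $23.75 + 119 @ $23.50 = $6,929.00
Dec 11, 273 sold [FIFO — oldest first]: 190 @ $23.50 + 83 @ $20.75 = $6,187.25
Dec 16, 296 sold [FIFO — oldest first]: 84 @ $20.75 + 164 @ $19.45 + 48 @ $19.55 = $5,871.20
Total COGS = $6,929.00 + $6,187.25 + $5,871.20 = $18,987.45
Ending inventory: 91 @ $19.55 = $1,779.05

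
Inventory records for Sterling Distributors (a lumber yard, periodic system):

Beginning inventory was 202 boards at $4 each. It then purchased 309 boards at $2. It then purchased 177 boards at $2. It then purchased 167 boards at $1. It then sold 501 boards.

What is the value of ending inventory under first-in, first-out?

Sale 1 (501) [FIFO — oldest first]: 202 @ $4 + 299 @ $2 = $1,406
Ending inventory: 10 @ $2 + 177 @ $2 + 167 @ $1 = $541
Check: goods available $1,947 = COGS $1,406 + ending $541

Ending inventory = $541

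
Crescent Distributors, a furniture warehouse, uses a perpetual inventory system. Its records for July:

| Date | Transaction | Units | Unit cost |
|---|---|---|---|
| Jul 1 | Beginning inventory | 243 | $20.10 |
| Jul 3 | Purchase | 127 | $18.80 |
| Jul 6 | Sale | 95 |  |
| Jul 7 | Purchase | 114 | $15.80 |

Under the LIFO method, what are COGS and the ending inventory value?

Jul 6, 95 sold [LIFO — newest first]: 95 @ $18.80 = $1,786.00
Ending inventory: 243 @ $20.10 + 32 @ $18.80 + 114 @ $15.80 = $7,287.10

COGS = $1,786.00; ending inventory = $7,287.10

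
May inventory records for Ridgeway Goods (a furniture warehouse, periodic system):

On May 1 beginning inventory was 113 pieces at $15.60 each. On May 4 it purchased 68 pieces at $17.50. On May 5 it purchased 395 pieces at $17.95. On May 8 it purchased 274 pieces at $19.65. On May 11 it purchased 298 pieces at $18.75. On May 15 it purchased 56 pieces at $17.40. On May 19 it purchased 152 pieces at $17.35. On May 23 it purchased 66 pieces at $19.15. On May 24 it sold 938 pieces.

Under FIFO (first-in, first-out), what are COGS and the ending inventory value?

COGS = $17,077.15; ending inventory = $8,813.00

May 24, 938 sold [FIFO — oldest first]: 113 @ $15.60 + 68 @ $17.50 + 395 @ $17.95 + 274 @ $19.65 + 88 @ $18.75 = $17,077.15
Ending inventory: 210 @ $18.75 + 56 @ $17.40 + 152 @ $17.35 + 66 @ $19.15 = $8,813.00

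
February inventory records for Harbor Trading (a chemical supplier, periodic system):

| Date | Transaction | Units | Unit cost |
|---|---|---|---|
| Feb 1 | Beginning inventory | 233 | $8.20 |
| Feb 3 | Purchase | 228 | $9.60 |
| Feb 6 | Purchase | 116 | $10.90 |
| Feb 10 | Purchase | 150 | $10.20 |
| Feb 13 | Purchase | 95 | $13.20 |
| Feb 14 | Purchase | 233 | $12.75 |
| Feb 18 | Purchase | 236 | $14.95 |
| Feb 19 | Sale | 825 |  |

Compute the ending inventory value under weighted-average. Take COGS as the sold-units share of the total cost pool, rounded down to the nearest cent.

Ending inventory = $5,286.90

Feb 19, sell 825: 825/1291 × $14,646.75 → $9,359.85
Ending inventory (cost pool remaining) = $5,286.90
Check: goods available $14,646.75 = COGS $9,359.85 + ending $5,286.90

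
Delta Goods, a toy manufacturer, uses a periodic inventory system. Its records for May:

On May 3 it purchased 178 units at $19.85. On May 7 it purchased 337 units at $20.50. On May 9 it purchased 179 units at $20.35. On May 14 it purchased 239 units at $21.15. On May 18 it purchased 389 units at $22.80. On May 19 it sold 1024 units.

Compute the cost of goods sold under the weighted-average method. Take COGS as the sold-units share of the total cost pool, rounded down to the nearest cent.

May 19, sell 1024: 1024/1322 × $28,008.50 → $21,694.93
Ending inventory (cost pool remaining) = $6,313.57
Check: goods available $28,008.50 = COGS $21,694.93 + ending $6,313.57

COGS = $21,694.93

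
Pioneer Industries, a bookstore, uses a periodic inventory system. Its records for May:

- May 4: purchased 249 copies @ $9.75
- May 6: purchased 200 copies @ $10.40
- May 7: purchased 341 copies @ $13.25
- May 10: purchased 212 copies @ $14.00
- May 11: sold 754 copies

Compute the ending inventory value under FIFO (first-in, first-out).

May 11, 754 sold [FIFO — oldest first]: 249 @ $9.75 + 200 @ $10.40 + 305 @ $13.25 = $8,549.00
Ending inventory: 36 @ $13.25 + 212 @ $14.00 = $3,445.00

Ending inventory = $3,445.00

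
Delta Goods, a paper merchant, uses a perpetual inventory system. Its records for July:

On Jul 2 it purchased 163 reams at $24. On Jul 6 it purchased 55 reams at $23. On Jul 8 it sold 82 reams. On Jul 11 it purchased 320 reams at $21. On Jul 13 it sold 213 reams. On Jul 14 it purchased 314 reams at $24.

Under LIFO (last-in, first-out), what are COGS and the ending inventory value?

Jul 8, 82 sold [LIFO — newest first]: 55 @ $23 + 27 @ $24 = $1,913
Jul 13, 213 sold [LIFO — newest first]: 213 @ $21 = $4,473
Total COGS = $1,913 + $4,473 = $6,386
Ending inventory: 136 @ $24 + 107 @ $21 + 314 @ $24 = $13,047

COGS = $6,386; ending inventory = $13,047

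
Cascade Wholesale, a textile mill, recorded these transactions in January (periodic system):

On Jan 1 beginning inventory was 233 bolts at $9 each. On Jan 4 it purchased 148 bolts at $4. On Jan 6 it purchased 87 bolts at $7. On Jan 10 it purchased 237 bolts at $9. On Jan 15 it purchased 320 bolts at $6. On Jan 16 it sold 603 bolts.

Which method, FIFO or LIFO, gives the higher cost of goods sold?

FIFO

FIFO COGS: 233 @ $9 + 148 @ $4 + 87 @ $7 + 135 @ $9 = $4,513
LIFO COGS: 320 @ $6 + 237 @ $9 + 46 @ $7 = $4,375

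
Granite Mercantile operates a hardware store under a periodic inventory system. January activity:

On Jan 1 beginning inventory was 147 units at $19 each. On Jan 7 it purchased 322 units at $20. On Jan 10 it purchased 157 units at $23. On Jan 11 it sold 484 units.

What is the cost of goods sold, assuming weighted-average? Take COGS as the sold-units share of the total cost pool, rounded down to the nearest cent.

COGS = $9,930.50

Jan 11, sell 484: 484/626 × $12,844.00 → $9,930.50
Ending inventory (cost pool remaining) = $2,913.50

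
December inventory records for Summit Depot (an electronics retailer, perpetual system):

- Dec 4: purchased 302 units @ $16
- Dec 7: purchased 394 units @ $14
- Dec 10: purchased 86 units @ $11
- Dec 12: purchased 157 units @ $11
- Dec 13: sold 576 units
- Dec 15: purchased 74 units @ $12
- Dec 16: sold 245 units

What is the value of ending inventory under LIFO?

Dec 13, 576 sold [LIFO — newest first]: 157 @ $11 + 86 @ $11 + 333 @ $14 = $7,335
Dec 16, 245 sold [LIFO — newest first]: 74 @ $12 + 61 @ $14 + 110 @ $16 = $3,502
Total COGS = $7,335 + $3,502 = $10,837
Ending inventory: 192 @ $16 = $3,072

Ending inventory = $3,072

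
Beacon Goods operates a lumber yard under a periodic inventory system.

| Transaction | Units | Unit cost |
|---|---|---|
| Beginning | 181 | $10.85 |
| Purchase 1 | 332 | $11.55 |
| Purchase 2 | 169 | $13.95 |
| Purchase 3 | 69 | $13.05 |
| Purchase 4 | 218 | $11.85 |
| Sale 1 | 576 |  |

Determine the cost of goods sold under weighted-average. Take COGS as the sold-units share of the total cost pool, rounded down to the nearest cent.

COGS = $6,918.98

Sale 1, sell 576: 576/969 × $11,639.75 → $6,918.98
Ending inventory (cost pool remaining) = $4,720.77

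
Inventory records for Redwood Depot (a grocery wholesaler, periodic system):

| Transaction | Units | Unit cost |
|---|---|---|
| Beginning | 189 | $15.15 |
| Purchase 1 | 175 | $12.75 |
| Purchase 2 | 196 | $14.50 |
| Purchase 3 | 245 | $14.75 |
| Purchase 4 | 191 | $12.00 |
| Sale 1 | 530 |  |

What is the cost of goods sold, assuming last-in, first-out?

COGS = $7,268.75

Sale 1 (530) [LIFO — newest first]: 191 @ $12.00 + 245 @ $14.75 + 94 @ $14.50 = $7,268.75
Ending inventory: 189 @ $15.15 + 175 @ $12.75 + 102 @ $14.50 = $6,573.60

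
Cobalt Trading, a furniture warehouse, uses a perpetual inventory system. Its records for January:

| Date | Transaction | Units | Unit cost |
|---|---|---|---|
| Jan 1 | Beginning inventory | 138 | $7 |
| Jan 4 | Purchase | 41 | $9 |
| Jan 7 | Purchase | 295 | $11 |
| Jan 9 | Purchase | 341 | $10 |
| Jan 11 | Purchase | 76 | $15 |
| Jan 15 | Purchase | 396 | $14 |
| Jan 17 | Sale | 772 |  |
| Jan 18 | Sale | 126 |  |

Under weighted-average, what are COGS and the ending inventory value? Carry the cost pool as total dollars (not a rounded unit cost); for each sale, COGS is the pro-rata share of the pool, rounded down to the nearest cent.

COGS = $10,238.72; ending inventory = $4,435.28

After Jan 1: 138 on hand, pool $966.00 (≈ $7.0000 each)
After Jan 4: 179 on hand, pool $1,335.00 (≈ $7.4581 each)
After Jan 7: 474 on hand, pool $4,580.00 (≈ $9.6624 each)
After Jan 9: 815 on hand, pool $7,990.00 (≈ $9.8037 each)
After Jan 11: 891 on hand, pool $9,130.00 (≈ $10.2469 each)
After Jan 15: 1287 on hand, pool $14,674.00 (≈ $11.4017 each)
Jan 17, sell 772: 772/1287 × $14,674.00 → $8,802.11
Jan 18, sell 126: 126/515 × $5,871.89 → $1,436.61
Total COGS = $8,802.11 + $1,436.61 = $10,238.72
Ending inventory (cost pool remaining) = $4,435.28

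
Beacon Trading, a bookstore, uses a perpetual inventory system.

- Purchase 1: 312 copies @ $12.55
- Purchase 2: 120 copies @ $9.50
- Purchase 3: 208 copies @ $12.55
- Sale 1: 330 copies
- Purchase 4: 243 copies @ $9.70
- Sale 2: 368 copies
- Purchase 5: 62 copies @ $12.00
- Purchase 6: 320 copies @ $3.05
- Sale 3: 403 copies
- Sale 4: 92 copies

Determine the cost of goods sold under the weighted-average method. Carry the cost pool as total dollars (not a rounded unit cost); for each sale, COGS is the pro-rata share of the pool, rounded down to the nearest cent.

COGS = $11,266.81

After Purchase 1: 312 on hand, pool $3,915.60 (≈ $12.5500 each)
After Purchase 2: 432 on hand, pool $5,055.60 (≈ $11.7028 each)
After Purchase 3: 640 on hand, pool $7,666.00 (≈ $11.9781 each)
Sale 1, sell 330: 330/640 × $7,666.00 → $3,952.78
After Purchase 4: 553 on hand, pool $6,070.32 (≈ $10.9771 each)
Sale 2, sell 368: 368/553 × $6,070.32 → $4,039.56
After Purchase 5: 247 on hand, pool $2,774.76 (≈ $11.2338 each)
After Purchase 6: 567 on hand, pool $3,750.76 (≈ $6.6151 each)
Sale 3, sell 403: 403/567 × $3,750.76 → $2,665.88
Sale 4, sell 92: 92/164 × $1,084.88 → $608.59
Total COGS = $3,952.78 + $4,039.56 + $2,665.88 + $608.59 = $11,266.81
Ending inventory (cost pool remaining) = $476.29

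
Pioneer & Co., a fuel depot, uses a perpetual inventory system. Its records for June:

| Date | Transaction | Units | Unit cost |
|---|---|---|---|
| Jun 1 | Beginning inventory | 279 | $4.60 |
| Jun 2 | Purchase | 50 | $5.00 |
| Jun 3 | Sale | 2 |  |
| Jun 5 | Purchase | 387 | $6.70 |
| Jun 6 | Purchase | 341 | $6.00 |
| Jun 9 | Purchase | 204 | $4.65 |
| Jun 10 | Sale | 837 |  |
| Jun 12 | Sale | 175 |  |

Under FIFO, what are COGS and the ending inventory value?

Jun 3, 2 sold [FIFO — oldest first]: 2 @ $4.60 = $9.20
Jun 10, 837 sold [FIFO — oldest first]: 277 @ $4.60 + 50 @ $5.00 + 387 @ $6.70 + 123 @ $6.00 = $4,855.10
Jun 12, 175 sold [FIFO — oldest first]: 175 @ $6.00 = $1,050.00
Total COGS = $9.20 + $4,855.10 + $1,050.00 = $5,914.30
Ending inventory: 43 @ $6.00 + 204 @ $4.65 = $1,206.60
Check: goods available $7,120.90 = COGS $5,914.30 + ending $1,206.60

COGS = $5,914.30; ending inventory = $1,206.60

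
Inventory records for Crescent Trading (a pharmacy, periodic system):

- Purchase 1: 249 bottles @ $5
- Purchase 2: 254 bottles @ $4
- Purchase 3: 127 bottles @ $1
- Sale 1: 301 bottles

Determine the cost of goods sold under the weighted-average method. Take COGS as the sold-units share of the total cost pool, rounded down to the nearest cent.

Sale 1, sell 301: 301/630 × $2,388.00 → $1,140.93
Ending inventory (cost pool remaining) = $1,247.07

COGS = $1,140.93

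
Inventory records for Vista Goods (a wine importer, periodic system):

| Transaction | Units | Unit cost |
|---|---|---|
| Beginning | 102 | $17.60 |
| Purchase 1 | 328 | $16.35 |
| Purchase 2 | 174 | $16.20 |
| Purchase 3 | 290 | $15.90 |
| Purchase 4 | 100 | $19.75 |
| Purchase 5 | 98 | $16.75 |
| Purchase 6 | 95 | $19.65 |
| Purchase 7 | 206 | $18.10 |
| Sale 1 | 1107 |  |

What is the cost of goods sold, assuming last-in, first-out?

COGS = $18,996.05

Sale 1 (1107) [LIFO — newest first]: 206 @ $18.10 + 95 @ $19.65 + 98 @ $16.75 + 100 @ $19.75 + 290 @ $15.90 + 174 @ $16.20 + 144 @ $16.35 = $18,996.05
Ending inventory: 102 @ $17.60 + 184 @ $16.35 = $4,803.60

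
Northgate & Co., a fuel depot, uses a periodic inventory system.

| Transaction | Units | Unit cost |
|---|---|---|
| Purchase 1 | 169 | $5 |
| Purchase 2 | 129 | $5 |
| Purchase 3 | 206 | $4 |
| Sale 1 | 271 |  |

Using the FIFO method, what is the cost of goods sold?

COGS = $1,355

Sale 1 (271) [FIFO — oldest first]: 169 @ $5 + 102 @ $5 = $1,355
Ending inventory: 27 @ $5 + 206 @ $4 = $959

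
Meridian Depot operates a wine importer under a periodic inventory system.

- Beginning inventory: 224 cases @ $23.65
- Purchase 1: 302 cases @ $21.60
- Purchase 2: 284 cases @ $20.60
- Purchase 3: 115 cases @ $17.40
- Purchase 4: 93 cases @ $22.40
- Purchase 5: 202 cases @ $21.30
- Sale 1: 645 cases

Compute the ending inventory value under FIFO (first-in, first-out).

Ending inventory = $11,785.80

Sale 1 (645) [FIFO — oldest first]: 224 @ $23.65 + 302 @ $21.60 + 119 @ $20.60 = $14,272.20
Ending inventory: 165 @ $20.60 + 115 @ $17.40 + 93 @ $22.40 + 202 @ $21.30 = $11,785.80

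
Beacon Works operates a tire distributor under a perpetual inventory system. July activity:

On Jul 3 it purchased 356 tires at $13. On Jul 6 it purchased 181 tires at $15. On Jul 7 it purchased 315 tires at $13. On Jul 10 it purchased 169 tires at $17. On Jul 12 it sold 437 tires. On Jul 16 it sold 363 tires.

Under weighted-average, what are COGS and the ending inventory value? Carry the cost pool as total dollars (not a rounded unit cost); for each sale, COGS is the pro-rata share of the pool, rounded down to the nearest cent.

After Jul 3: 356 on hand, pool $4,628.00 (≈ $13.0000 each)
After Jul 6: 537 on hand, pool $7,343.00 (≈ $13.6741 each)
After Jul 7: 852 on hand, pool $11,438.00 (≈ $13.4249 each)
After Jul 10: 1021 on hand, pool $14,311.00 (≈ $14.0167 each)
Jul 12, sell 437: 437/1021 × $14,311.00 → $6,125.27
Jul 16, sell 363: 363/584 × $8,185.73 → $5,088.04
Total COGS = $6,125.27 + $5,088.04 = $11,213.31
Ending inventory (cost pool remaining) = $3,097.69
Check: goods available $14,311.00 = COGS $11,213.31 + ending $3,097.69

COGS = $11,213.31; ending inventory = $3,097.69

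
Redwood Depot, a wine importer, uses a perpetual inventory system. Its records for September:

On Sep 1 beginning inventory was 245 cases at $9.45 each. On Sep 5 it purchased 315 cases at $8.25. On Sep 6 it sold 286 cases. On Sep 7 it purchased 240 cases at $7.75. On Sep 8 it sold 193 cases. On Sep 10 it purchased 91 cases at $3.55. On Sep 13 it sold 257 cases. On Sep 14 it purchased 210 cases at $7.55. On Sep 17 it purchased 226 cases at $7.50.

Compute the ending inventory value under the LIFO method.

Ending inventory = $4,745.25

Sep 6, 286 sold [LIFO — newest first]: 286 @ $8.25 = $2,359.50
Sep 8, 193 sold [LIFO — newest first]: 193 @ $7.75 = $1,495.75
Sep 13, 257 sold [LIFO — newest first]: 91 @ $3.55 + 47 @ $7.75 + 29 @ $8.25 + 90 @ $9.45 = $1,777.05
Total COGS = $2,359.50 + $1,495.75 + $1,777.05 = $5,632.30
Ending inventory: 155 @ $9.45 + 210 @ $7.55 + 226 @ $7.50 = $4,745.25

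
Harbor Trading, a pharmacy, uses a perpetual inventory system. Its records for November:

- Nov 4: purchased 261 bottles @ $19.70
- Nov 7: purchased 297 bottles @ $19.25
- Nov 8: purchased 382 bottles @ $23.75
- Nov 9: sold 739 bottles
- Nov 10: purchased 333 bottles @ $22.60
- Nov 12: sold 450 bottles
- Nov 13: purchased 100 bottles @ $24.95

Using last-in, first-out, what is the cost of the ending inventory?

Nov 9, 739 sold [LIFO — newest first]: 382 @ $23.75 + 297 @ $19.25 + 60 @ $19.70 = $15,971.75
Nov 12, 450 sold [LIFO — newest first]: 333 @ $22.60 + 117 @ $19.70 = $9,830.70
Total COGS = $15,971.75 + $9,830.70 = $25,802.45
Ending inventory: 84 @ $19.70 + 100 @ $24.95 = $4,149.80
Check: goods available $29,952.25 = COGS $25,802.45 + ending $4,149.80

Ending inventory = $4,149.80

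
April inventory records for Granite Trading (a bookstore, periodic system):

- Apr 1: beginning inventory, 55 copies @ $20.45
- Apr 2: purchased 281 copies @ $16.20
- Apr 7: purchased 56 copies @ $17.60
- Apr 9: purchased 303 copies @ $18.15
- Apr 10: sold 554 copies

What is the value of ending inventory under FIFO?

Ending inventory = $2,559.15

Apr 10, 554 sold [FIFO — oldest first]: 55 @ $20.45 + 281 @ $16.20 + 56 @ $17.60 + 162 @ $18.15 = $9,602.85
Ending inventory: 141 @ $18.15 = $2,559.15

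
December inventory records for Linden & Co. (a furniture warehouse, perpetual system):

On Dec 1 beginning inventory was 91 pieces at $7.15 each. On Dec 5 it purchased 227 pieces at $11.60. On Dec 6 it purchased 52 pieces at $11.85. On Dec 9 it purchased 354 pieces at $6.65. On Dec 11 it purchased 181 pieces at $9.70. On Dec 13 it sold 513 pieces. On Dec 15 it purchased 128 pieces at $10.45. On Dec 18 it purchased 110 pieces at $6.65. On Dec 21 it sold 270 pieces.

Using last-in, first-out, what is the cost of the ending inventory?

Dec 13, 513 sold [LIFO — newest first]: 181 @ $9.70 + 332 @ $6.65 = $3,963.50
Dec 21, 270 sold [LIFO — newest first]: 110 @ $6.65 + 128 @ $10.45 + 22 @ $6.65 + 10 @ $11.85 = $2,333.90
Total COGS = $3,963.50 + $2,333.90 = $6,297.40
Ending inventory: 91 @ $7.15 + 227 @ $11.60 + 42 @ $11.85 = $3,781.55

Ending inventory = $3,781.55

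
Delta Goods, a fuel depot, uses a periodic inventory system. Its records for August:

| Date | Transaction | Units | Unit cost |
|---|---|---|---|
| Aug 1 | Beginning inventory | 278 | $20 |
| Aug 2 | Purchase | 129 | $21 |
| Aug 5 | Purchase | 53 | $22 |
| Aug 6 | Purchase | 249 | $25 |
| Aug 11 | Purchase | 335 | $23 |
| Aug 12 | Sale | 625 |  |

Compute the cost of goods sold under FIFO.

Aug 12, 625 sold [FIFO — oldest first]: 278 @ $20 + 129 @ $21 + 53 @ $22 + 165 @ $25 = $13,560
Ending inventory: 84 @ $25 + 335 @ $23 = $9,805

COGS = $13,560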